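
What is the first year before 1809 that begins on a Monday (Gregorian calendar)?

Jan 1 advances by 2 weekdays after a leap year and by 1 after a common year.
1809: Jan 1 is Sunday.
1808: Friday (leap)
1807: Thursday
1806: Wednesday
1805: Tuesday
1804: Sunday (leap)
1803: Saturday
1802: Friday
1801: Thursday
1800: Wednesday
1799: Tuesday
1798: Monday
1798 begins on a Monday

1798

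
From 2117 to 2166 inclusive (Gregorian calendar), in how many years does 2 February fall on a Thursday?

Track 2 February's weekday year by year (advancing +1, or +2 across a Feb 29):
  2117: Tue  2118: Wed (+1)  2119: Thu (+1) ✓  2120: Fri (+1)  2121: Sun (+2)
  2122: Mon (+1)  2123: Tue (+1)  2124: Wed (+1)  2125: Fri (+2)  2126: Sat (+1)
  2127: Sun (+1)  2128: Mon (+1)  2129: Wed (+2)  2130: Thu (+1) ✓  … (22 more years) …
  2153: Fri (+2)  2154: Sat (+1)  2155: Sun (+1)  2156: Mon (+1)  2157: Wed (+2)
  2158: Thu (+1) ✓  2159: Fri (+1)  2160: Sat (+1)  2161: Mon (+2)  2162: Tue (+1)
  2163: Wed (+1)  2164: Thu (+1) ✓  2165: Sat (+2)  2166: Sun (+1)
Thursday years: 2119, 2130, 2136, 2141, 2147, 2158, 2164 — 7 in total.

7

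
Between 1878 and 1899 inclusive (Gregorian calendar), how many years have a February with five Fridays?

1

February has 28 days (29 in leap years); it has five Fridays when Friday falls among the first (month-length − 28) days — i.e. when February 1 is Friday in a leap year (never in a common year).
February 1 by year: 1878:Fri 1879:Sat 1880:Sun 1881:Tue 1882:Wed 1883:Thu 1884:Fri✓ 1885:Sun 1886:Mon 1887:Tue 1888:Wed 1889:Fri 1890:Sat 1891:Sun 1892:Mon 1893:Wed 1894:Thu 1895:Fri 1896:Sat 1897:Mon 1898:Tue 1899:Wed
Years with five Fridays: 1884 → 1.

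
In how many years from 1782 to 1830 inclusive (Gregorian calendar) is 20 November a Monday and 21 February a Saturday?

0

Check each year's weekday for 20 November and 21 February:
  1782: Wed/Thu  1783: Thu/Fri  1784: Sat/Sat  1785: Sun/Mon  1786: Mon/Tue  1787: Tue/Wed  1788: Thu/Thu  1789: Fri/Sat  1790: Sat/Sun  1791: Sun/Mon  1792: Tue/Tue  1793: Wed/Thu  1794: Thu/Fri  1795: Fri/Sat  …(21 more)…  1817: Thu/Fri  1818: Fri/Sat  1819: Sat/Sun  1820: Mon/Mon  1821: Tue/Wed  1822: Wed/Thu  1823: Thu/Fri  1824: Sat/Sat  1825: Sun/Mon  1826: Mon/Tue  1827: Tue/Wed  1828: Thu/Thu  1829: Fri/Sat  1830: Sat/Sun
Both conditions hold in: no year — 0.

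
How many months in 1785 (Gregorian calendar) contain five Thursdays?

A month of length L has five Thursdays iff its first Thursday is on day ≤ L−28 (so day 1–3 in a 31-day month, 1–2 in a 30-day month, day 1 in a leap February).
Checking each month of 1785: Jan starts Sat (31d); Feb starts Tue (28d); Mar starts Tue (31d) ✓; Apr starts Fri (30d); May starts Sun (31d); Jun starts Wed (30d) ✓; Jul starts Fri (31d); Aug starts Mon (31d); Sep starts Thu (30d) ✓; Oct starts Sat (31d); Nov starts Tue (30d); Dec starts Thu (31d) ✓.
Five-Thursday months: March, June, September, December → 4.

4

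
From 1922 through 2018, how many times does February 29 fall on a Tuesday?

3

Leap years in 1922–2018: 24 of them.
Feb 29 weekday advances by 5 (mod 7) from one leap year to the next four years later (or differs when a century non-leap intervenes).
Leap-day weekdays: 1924:Fri 1928:Wed 1932:Mon 1936:Sat 1940:Thu 1944:Tue✓ 1948:Sun 1952:Fri 1956:Wed 1960:Mon 1964:Sat 1968:Thu 1972:Tue✓ 1976:Sun 1980:Fri 1984:Wed 1988:Mon 1992:Sat 1996:Thu 2000:Tue✓ 2004:Sun 2008:Fri 2012:Wed 2016:Mon
Tuesday: 1944, 1972, 2000 → 3.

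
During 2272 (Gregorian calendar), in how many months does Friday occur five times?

4

A month of length L has five Fridays iff its first Friday is on day ≤ L−28 (so day 1–3 in a 31-day month, 1–2 in a 30-day month, day 1 in a leap February).
Checking each month of 2272: Jan starts Mon (31d); Feb starts Thu (29d); Mar starts Fri (31d) ✓; Apr starts Mon (30d); May starts Wed (31d) ✓; Jun starts Sat (30d); Jul starts Mon (31d); Aug starts Thu (31d) ✓; Sep starts Sun (30d); Oct starts Tue (31d); Nov starts Fri (30d) ✓; Dec starts Sun (31d).
Five-Friday months: March, May, August, November → 4.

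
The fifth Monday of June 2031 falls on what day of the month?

June 1, 2031 is a Sunday, so the first Monday is the 2nd.
The fifth Monday is 2 + 28 = 30.

30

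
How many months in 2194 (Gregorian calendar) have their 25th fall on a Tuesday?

Check the 25th of each month of 2194: Jan 25: Sat, Feb 25: Tue, Mar 25: Tue, Apr 25: Fri, May 25: Sun, Jun 25: Wed, Jul 25: Fri, Aug 25: Mon, Sep 25: Thu, Oct 25: Sat, Nov 25: Tue, Dec 25: Thu.
Tuesday occurs in February, March, November — 3 months.

3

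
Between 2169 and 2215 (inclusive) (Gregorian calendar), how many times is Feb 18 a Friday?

Track Feb 18's weekday year by year (advancing +1, or +2 across a Feb 29):
  2169: Sat  2170: Sun (+1)  2171: Mon (+1)  2172: Tue (+1)  2173: Thu (+2)
  2174: Fri (+1) ✓  2175: Sat (+1)  2176: Sun (+1)  2177: Tue (+2)  2178: Wed (+1)
  2179: Thu (+1)  2180: Fri (+1) ✓  2181: Sun (+2)  2182: Mon (+1)  … (19 more years) …
  2202: Thu (+1)  2203: Fri (+1) ✓  2204: Sat (+1)  2205: Mon (+2)  2206: Tue (+1)
  2207: Wed (+1)  2208: Thu (+1)  2209: Sat (+2)  2210: Sun (+1)  2211: Mon (+1)
  2212: Tue (+1)  2213: Thu (+2)  2214: Fri (+1) ✓  2215: Sat (+1)
Friday years: 2174, 2180, 2185, 2191, 2203, 2214 — 6 in total.

6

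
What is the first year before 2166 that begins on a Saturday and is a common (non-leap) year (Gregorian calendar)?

Jan 1 advances by 2 weekdays after a leap year and by 1 after a common year.
2166: Jan 1 is Wednesday.
2165: Tuesday
2164: Sunday (leap)
2163: Saturday
2163 begins on a Saturday and is a common year.

2163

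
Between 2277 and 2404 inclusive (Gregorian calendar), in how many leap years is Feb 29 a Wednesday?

Leap years in 2277–2404: 31 of them.
Feb 29 weekday advances by 5 (mod 7) from one leap year to the next four years later (or differs when a century non-leap intervenes).
Leap-day weekdays: 2280:Sun 2284:Fri 2288:Wed✓ 2292:Mon 2296:Sat 2304:Mon 2308:Sat 2312:Thu 2316:Tue 2320:Sun 2324:Fri 2328:Wed✓ 2332:Mon …(5 more)… 2356:Wed✓ 2360:Mon 2364:Sat 2368:Thu 2372:Tue 2376:Sun 2380:Fri 2384:Wed✓ 2388:Mon 2392:Sat 2396:Thu 2400:Tue 2404:Sun
Wednesday: 2288, 2328, 2356, 2384 → 4.

4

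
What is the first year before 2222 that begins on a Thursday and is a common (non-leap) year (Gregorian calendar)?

2218

Jan 1 advances by 2 weekdays after a leap year and by 1 after a common year.
2222: Jan 1 is Tuesday.
2221: Monday
2220: Saturday (leap)
2219: Friday
2218: Thursday
2218 begins on a Thursday and is a common year.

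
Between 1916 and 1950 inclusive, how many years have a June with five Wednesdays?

10

June has 30 days; it has five Wednesdays when Wednesday falls among the first (month-length − 28) days — i.e. when June 1 is one of Wednesday/Tuesday.
June 1 by year: 1916:Thu 1917:Fri 1918:Sat 1919:Sun 1920:Tue✓ 1921:Wed✓ 1922:Thu 1923:Fri 1924:Sun 1925:Mon 1926:Tue✓ 1927:Wed✓ 1928:Fri 1929:Sat 1930:Sun …(5 more)… 1936:Mon 1937:Tue✓ 1938:Wed✓ 1939:Thu 1940:Sat 1941:Sun 1942:Mon 1943:Tue✓ 1944:Thu 1945:Fri 1946:Sat 1947:Sun 1948:Tue✓ 1949:Wed✓ 1950:Thu
Years with five Wednesdays: 1920, 1921, 1926, 1927, 1932, 1937, 1938, 1943, 1948, 1949 → 10.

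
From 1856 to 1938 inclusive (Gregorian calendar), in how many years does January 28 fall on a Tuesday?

Track January 28's weekday year by year (advancing +1, or +2 across a Feb 29):
  1856: Mon  1857: Wed (+2)  1858: Thu (+1)  1859: Fri (+1)  1860: Sat (+1)
  1861: Mon (+2)  1862: Tue (+1) ✓  1863: Wed (+1)  1864: Thu (+1)  1865: Sat (+2)
  1866: Sun (+1)  1867: Mon (+1)  1868: Tue (+1) ✓  1869: Thu (+2)  … (55 more years) …
  1925: Wed (+2)  1926: Thu (+1)  1927: Fri (+1)  1928: Sat (+1)  1929: Mon (+2)
  1930: Tue (+1) ✓  1931: Wed (+1)  1932: Thu (+1)  1933: Sat (+2)  1934: Sun (+1)
  1935: Mon (+1)  1936: Tue (+1) ✓  1937: Thu (+2)  1938: Fri (+1)
Tuesday years: 1862, 1868, 1873, 1879, 1890, 1896, 1902, 1908, 1913, 1919, 1930, 1936 — 12 in total.

12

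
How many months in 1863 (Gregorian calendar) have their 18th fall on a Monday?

Check the 18th of each month of 1863: Jan 18: Sun, Feb 18: Wed, Mar 18: Wed, Apr 18: Sat, May 18: Mon, Jun 18: Thu, Jul 18: Sat, Aug 18: Tue, Sep 18: Fri, Oct 18: Sun, Nov 18: Wed, Dec 18: Fri.
Monday occurs in May — 1 month.

1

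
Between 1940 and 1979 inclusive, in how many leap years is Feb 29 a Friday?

Leap years in 1940–1979: 10 of them.
Feb 29 weekday advances by 5 (mod 7) from one leap year to the next four years later (or differs when a century non-leap intervenes).
Leap-day weekdays: 1940:Thu 1944:Tue 1948:Sun 1952:Fri✓ 1956:Wed 1960:Mon 1964:Sat 1968:Thu 1972:Tue 1976:Sun
Friday: 1952 → 1.

1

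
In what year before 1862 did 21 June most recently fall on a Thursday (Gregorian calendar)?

From one year to the next, a fixed date's weekday advances by 1, or by 2 when a Feb 29 lies between the two dates.
1862: June 21 is Saturday.
1861: Friday (−1)
1860: Thursday (−1)
21 June falls on a Thursday in 1860.

1860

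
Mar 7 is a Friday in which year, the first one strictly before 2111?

2110

From one year to the next, a fixed date's weekday advances by 1, or by 2 when a Feb 29 lies between the two dates.
2111: March 7 is Saturday.
2110: Friday (−1)
Mar 7 falls on a Friday in 2110.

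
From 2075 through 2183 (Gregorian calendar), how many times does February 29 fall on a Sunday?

3

Leap years in 2075–2183: 26 of them.
Feb 29 weekday advances by 5 (mod 7) from one leap year to the next four years later (or differs when a century non-leap intervenes).
Leap-day weekdays: 2076:Sat 2080:Thu 2084:Tue 2088:Sun✓ 2092:Fri 2096:Wed 2104:Fri 2108:Wed 2112:Mon 2116:Sat 2120:Thu 2124:Tue 2128:Sun✓ 2132:Fri 2136:Wed 2140:Mon 2144:Sat 2148:Thu 2152:Tue 2156:Sun✓ 2160:Fri 2164:Wed 2168:Mon 2172:Sat 2176:Thu 2180:Tue
Sunday: 2088, 2128, 2156 → 3.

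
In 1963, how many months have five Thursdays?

A month of length L has five Thursdays iff its first Thursday is on day ≤ L−28 (so day 1–3 in a 31-day month, 1–2 in a 30-day month, day 1 in a leap February).
Checking each month of 1963: Jan starts Tue (31d) ✓; Feb starts Fri (28d); Mar starts Fri (31d); Apr starts Mon (30d); May starts Wed (31d) ✓; Jun starts Sat (30d); Jul starts Mon (31d); Aug starts Thu (31d) ✓; Sep starts Sun (30d); Oct starts Tue (31d) ✓; Nov starts Fri (30d); Dec starts Sun (31d).
Five-Thursday months: January, May, August, October → 4.

4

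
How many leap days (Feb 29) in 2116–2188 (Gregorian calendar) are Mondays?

2

Leap years in 2116–2188: 19 of them.
Feb 29 weekday advances by 5 (mod 7) from one leap year to the next four years later (or differs when a century non-leap intervenes).
Leap-day weekdays: 2116:Sat 2120:Thu 2124:Tue 2128:Sun 2132:Fri 2136:Wed 2140:Mon✓ 2144:Sat 2148:Thu 2152:Tue 2156:Sun 2160:Fri 2164:Wed 2168:Mon✓ 2172:Sat 2176:Thu 2180:Tue 2184:Sun 2188:Fri
Monday: 2140, 2168 → 2.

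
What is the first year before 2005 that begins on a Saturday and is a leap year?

Jan 1 advances by 2 weekdays after a leap year and by 1 after a common year.
2005: Jan 1 is Saturday.
2004: Thursday (leap)
2003: Wednesday
2002: Tuesday
2001: Monday
2000: Saturday (leap)
2000 begins on a Saturday and is a leap year.

2000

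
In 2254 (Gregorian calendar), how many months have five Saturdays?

A month of length L has five Saturdays iff its first Saturday is on day ≤ L−28 (so day 1–3 in a 31-day month, 1–2 in a 30-day month, day 1 in a leap February).
Checking each month of 2254: Jan starts Sun (31d); Feb starts Wed (28d); Mar starts Wed (31d); Apr starts Sat (30d) ✓; May starts Mon (31d); Jun starts Thu (30d); Jul starts Sat (31d) ✓; Aug starts Tue (31d); Sep starts Fri (30d) ✓; Oct starts Sun (31d); Nov starts Wed (30d); Dec starts Fri (31d) ✓.
Five-Saturday months: April, July, September, December → 4.

4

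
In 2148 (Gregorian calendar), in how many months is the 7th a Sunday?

Check the 7th of each month of 2148: Jan 7: Sun, Feb 7: Wed, Mar 7: Thu, Apr 7: Sun, May 7: Tue, Jun 7: Fri, Jul 7: Sun, Aug 7: Wed, Sep 7: Sat, Oct 7: Mon, Nov 7: Thu, Dec 7: Sat.
Sunday occurs in January, April, July — 3 months.

3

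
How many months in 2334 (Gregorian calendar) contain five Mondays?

5

A month of length L has five Mondays iff its first Monday is on day ≤ L−28 (so day 1–3 in a 31-day month, 1–2 in a 30-day month, day 1 in a leap February).
Checking each month of 2334: Jan starts Mon (31d) ✓; Feb starts Thu (28d); Mar starts Thu (31d); Apr starts Sun (30d) ✓; May starts Tue (31d); Jun starts Fri (30d); Jul starts Sun (31d) ✓; Aug starts Wed (31d); Sep starts Sat (30d); Oct starts Mon (31d) ✓; Nov starts Thu (30d); Dec starts Sat (31d) ✓.
Five-Monday months: January, April, July, October, December → 5.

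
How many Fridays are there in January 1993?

5

January 1993 has 31 days and begins on Friday.
The first Friday is January 1.
Fridays fall on 1, 8, 15, 22, 29 — that's 5.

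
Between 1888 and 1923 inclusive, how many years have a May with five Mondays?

May has 31 days; it has five Mondays when Monday falls among the first (month-length − 28) days — i.e. when May 1 is one of Monday/Sunday/Saturday.
May 1 by year: 1888:Tue 1889:Wed 1890:Thu 1891:Fri 1892:Sun✓ 1893:Mon✓ 1894:Tue 1895:Wed 1896:Fri 1897:Sat✓ 1898:Sun✓ 1899:Mon✓ 1900:Tue 1901:Wed 1902:Thu …(6 more)… 1909:Sat✓ 1910:Sun✓ 1911:Mon✓ 1912:Wed 1913:Thu 1914:Fri 1915:Sat✓ 1916:Mon✓ 1917:Tue 1918:Wed 1919:Thu 1920:Sat✓ 1921:Sun✓ 1922:Mon✓ 1923:Tue
Years with five Mondays: 1892, 1893, 1897, 1898, 1899, 1904, 1905, 1909, 1910, 1911, 1915, 1916, 1920, 1921, 1922 → 15.

15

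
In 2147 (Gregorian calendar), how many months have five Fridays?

A month of length L has five Fridays iff its first Friday is on day ≤ L−28 (so day 1–3 in a 31-day month, 1–2 in a 30-day month, day 1 in a leap February).
Checking each month of 2147: Jan starts Sun (31d); Feb starts Wed (28d); Mar starts Wed (31d) ✓; Apr starts Sat (30d); May starts Mon (31d); Jun starts Thu (30d) ✓; Jul starts Sat (31d); Aug starts Tue (31d); Sep starts Fri (30d) ✓; Oct starts Sun (31d); Nov starts Wed (30d); Dec starts Fri (31d) ✓.
Five-Friday months: March, June, September, December → 4.

4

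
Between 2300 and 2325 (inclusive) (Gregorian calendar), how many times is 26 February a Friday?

3

Track 26 February's weekday year by year (advancing +1, or +2 across a Feb 29):
  2300: Mon  2301: Tue (+1)  2302: Wed (+1)  2303: Thu (+1)  2304: Fri (+1) ✓
  2305: Sun (+2)  2306: Mon (+1)  2307: Tue (+1)  2308: Wed (+1)  2309: Fri (+2) ✓
  2310: Sat (+1)  2311: Sun (+1)  2312: Mon (+1)  2313: Wed (+2)  2314: Thu (+1)
  2315: Fri (+1) ✓  2316: Sat (+1)  2317: Mon (+2)  2318: Tue (+1)  2319: Wed (+1)
  2320: Thu (+1)  2321: Sat (+2)  2322: Sun (+1)  2323: Mon (+1)  2324: Tue (+1)
  2325: Thu (+2)
Friday years: 2304, 2309, 2315 — 3 in total.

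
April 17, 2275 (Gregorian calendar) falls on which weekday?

January 1, 2275 is a Friday.
April 17 is day 107 of the year, i.e. 106 days after Jan 1.
106 mod 7 = 1, so advance 1 weekday from Friday: Saturday.

Saturday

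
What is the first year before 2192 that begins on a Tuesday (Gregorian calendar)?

2188

Jan 1 advances by 2 weekdays after a leap year and by 1 after a common year.
2192: Jan 1 is Sunday (leap).
2191: Saturday
2190: Friday
2189: Thursday
2188: Tuesday (leap)
2188 begins on a Tuesday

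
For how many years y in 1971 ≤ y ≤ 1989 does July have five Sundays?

9

July has 31 days; it has five Sundays when Sunday falls among the first (month-length − 28) days — i.e. when July 1 is one of Sunday/Saturday/Friday.
July 1 by year: 1971:Thu 1972:Sat✓ 1973:Sun✓ 1974:Mon 1975:Tue 1976:Thu 1977:Fri✓ 1978:Sat✓ 1979:Sun✓ 1980:Tue 1981:Wed 1982:Thu 1983:Fri✓ 1984:Sun✓ 1985:Mon 1986:Tue 1987:Wed 1988:Fri✓ 1989:Sat✓
Years with five Sundays: 1972, 1973, 1977, 1978, 1979, 1983, 1984, 1988, 1989 → 9.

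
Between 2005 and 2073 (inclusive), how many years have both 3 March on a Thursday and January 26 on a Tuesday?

Check each year's weekday for 3 March and January 26:
  2005: Thu/Wed  2006: Fri/Thu  2007: Sat/Fri  2008: Mon/Sat  2009: Tue/Mon  2010: Wed/Tue  2011: Thu/Wed  2012: Sat/Thu  2013: Sun/Sat  2014: Mon/Sun  2015: Tue/Mon  2016: Thu/Tue ✓  2017: Fri/Thu  2018: Sat/Fri  …(41 more)…  2060: Wed/Mon  2061: Thu/Wed  2062: Fri/Thu  2063: Sat/Fri  2064: Mon/Sat  2065: Tue/Mon  2066: Wed/Tue  2067: Thu/Wed  2068: Sat/Thu  2069: Sun/Sat  2070: Mon/Sun  2071: Tue/Mon  2072: Thu/Tue ✓  2073: Fri/Thu
Both conditions hold in: 2016, 2044, 2072 — 3.

3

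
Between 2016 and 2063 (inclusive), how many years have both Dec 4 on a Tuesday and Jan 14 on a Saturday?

1

Check each year's weekday for Dec 4 and Jan 14:
  2016: Sun/Thu  2017: Mon/Sat  2018: Tue/Sun  2019: Wed/Mon  2020: Fri/Tue  2021: Sat/Thu  2022: Sun/Fri  2023: Mon/Sat  2024: Wed/Sun  2025: Thu/Tue  2026: Fri/Wed  2027: Sat/Thu  2028: Mon/Fri  2029: Tue/Sun  …(20 more)…  2050: Sun/Fri  2051: Mon/Sat  2052: Wed/Sun  2053: Thu/Tue  2054: Fri/Wed  2055: Sat/Thu  2056: Mon/Fri  2057: Tue/Sun  2058: Wed/Mon  2059: Thu/Tue  2060: Sat/Wed  2061: Sun/Fri  2062: Mon/Sat  2063: Tue/Sun
Both conditions hold in: 2040 — 1.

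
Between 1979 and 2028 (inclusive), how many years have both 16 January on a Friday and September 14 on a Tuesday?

1

Check each year's weekday for 16 January and September 14:
  1979: Tue/Fri  1980: Wed/Sun  1981: Fri/Mon  1982: Sat/Tue  1983: Sun/Wed  1984: Mon/Fri  1985: Wed/Sat  1986: Thu/Sun  1987: Fri/Mon  1988: Sat/Wed  1989: Mon/Thu  1990: Tue/Fri  1991: Wed/Sat  1992: Thu/Mon  …(22 more)…  2015: Fri/Mon  2016: Sat/Wed  2017: Mon/Thu  2018: Tue/Fri  2019: Wed/Sat  2020: Thu/Mon  2021: Sat/Tue  2022: Sun/Wed  2023: Mon/Thu  2024: Tue/Sat  2025: Thu/Sun  2026: Fri/Mon  2027: Sat/Tue  2028: Sun/Thu
Both conditions hold in: 2004 — 1.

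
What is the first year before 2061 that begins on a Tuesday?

Jan 1 advances by 2 weekdays after a leap year and by 1 after a common year.
2061: Jan 1 is Saturday.
2060: Thursday (leap)
2059: Wednesday
2058: Tuesday
2058 begins on a Tuesday

2058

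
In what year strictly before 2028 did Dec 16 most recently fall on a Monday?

2024

From one year to the next, a fixed date's weekday advances by 1, or by 2 when a Feb 29 lies between the two dates.
2028: December 16 is Saturday.
2027: Thursday (−2)
2026: Wednesday (−1)
2025: Tuesday (−1)
2024: Monday (−1)
Dec 16 falls on a Monday in 2024.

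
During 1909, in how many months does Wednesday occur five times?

A month of length L has five Wednesdays iff its first Wednesday is on day ≤ L−28 (so day 1–3 in a 31-day month, 1–2 in a 30-day month, day 1 in a leap February).
Checking each month of 1909: Jan starts Fri (31d); Feb starts Mon (28d); Mar starts Mon (31d) ✓; Apr starts Thu (30d); May starts Sat (31d); Jun starts Tue (30d) ✓; Jul starts Thu (31d); Aug starts Sun (31d); Sep starts Wed (30d) ✓; Oct starts Fri (31d); Nov starts Mon (30d); Dec starts Wed (31d) ✓.
Five-Wednesday months: March, June, September, December → 4.

4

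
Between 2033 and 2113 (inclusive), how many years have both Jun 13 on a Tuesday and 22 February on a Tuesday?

Check each year's weekday for Jun 13 and 22 February:
  2033: Mon/Tue  2034: Tue/Wed  2035: Wed/Thu  2036: Fri/Fri  2037: Sat/Sun  2038: Sun/Mon  2039: Mon/Tue  2040: Wed/Wed  2041: Thu/Fri  2042: Fri/Sat  2043: Sat/Sun  2044: Mon/Mon  2045: Tue/Wed  2046: Wed/Thu  …(53 more)…  2100: Sun/Mon  2101: Mon/Tue  2102: Tue/Wed  2103: Wed/Thu  2104: Fri/Fri  2105: Sat/Sun  2106: Sun/Mon  2107: Mon/Tue  2108: Wed/Wed  2109: Thu/Fri  2110: Fri/Sat  2111: Sat/Sun  2112: Mon/Mon  2113: Tue/Wed
Both conditions hold in: 2056, 2084 — 2.

2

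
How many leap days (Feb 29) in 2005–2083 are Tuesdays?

2

Leap years in 2005–2083: 19 of them.
Feb 29 weekday advances by 5 (mod 7) from one leap year to the next four years later (or differs when a century non-leap intervenes).
Leap-day weekdays: 2008:Fri 2012:Wed 2016:Mon 2020:Sat 2024:Thu 2028:Tue✓ 2032:Sun 2036:Fri 2040:Wed 2044:Mon 2048:Sat 2052:Thu 2056:Tue✓ 2060:Sun 2064:Fri 2068:Wed 2072:Mon 2076:Sat 2080:Thu
Tuesday: 2028, 2056 → 2.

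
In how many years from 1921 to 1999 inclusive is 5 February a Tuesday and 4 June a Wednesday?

3

Check each year's weekday for 5 February and 4 June:
  1921: Sat/Sat  1922: Sun/Sun  1923: Mon/Mon  1924: Tue/Wed ✓  1925: Thu/Thu  1926: Fri/Fri  1927: Sat/Sat  1928: Sun/Mon  1929: Tue/Tue  1930: Wed/Wed  1931: Thu/Thu  1932: Fri/Sat  1933: Sun/Sun  1934: Mon/Mon  …(51 more)…  1986: Wed/Wed  1987: Thu/Thu  1988: Fri/Sat  1989: Sun/Sun  1990: Mon/Mon  1991: Tue/Tue  1992: Wed/Thu  1993: Fri/Fri  1994: Sat/Sat  1995: Sun/Sun  1996: Mon/Tue  1997: Wed/Wed  1998: Thu/Thu  1999: Fri/Fri
Both conditions hold in: 1924, 1952, 1980 — 3.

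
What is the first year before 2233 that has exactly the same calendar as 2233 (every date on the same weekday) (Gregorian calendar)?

2222

Two years share a calendar iff Jan 1 falls on the same weekday and both are leap or both are common. 2233: Jan 1 is Tuesday, common year.
2232: Jan 1 Sunday, leap
2231: Jan 1 Saturday, common
2230: Jan 1 Friday, common
2229: Jan 1 Thursday, common
2228: Jan 1 Tuesday, leap
2227: Jan 1 Monday, common
2226: Jan 1 Sunday, common
2225: Jan 1 Saturday, common
2224: Jan 1 Thursday, leap
2223: Jan 1 Wednesday, common
2222: Jan 1 Tuesday, common
2222 matches on both conditions.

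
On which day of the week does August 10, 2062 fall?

Thursday

January 1, 2062 is a Sunday.
August 10 is day 222 of the year, i.e. 221 days after Jan 1.
221 mod 7 = 4, so advance 4 weekdays from Sunday: Thursday.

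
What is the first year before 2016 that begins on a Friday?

Jan 1 advances by 2 weekdays after a leap year and by 1 after a common year.
2016: Jan 1 is Friday (leap).
2015: Thursday
2014: Wednesday
2013: Tuesday
2012: Sunday (leap)
2011: Saturday
2010: Friday
2010 begins on a Friday

2010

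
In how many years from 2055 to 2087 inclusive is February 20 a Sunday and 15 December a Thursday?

3

Check each year's weekday for February 20 and 15 December:
  2055: Sat/Wed  2056: Sun/Fri  2057: Tue/Sat  2058: Wed/Sun  2059: Thu/Mon  2060: Fri/Wed  2061: Sun/Thu ✓  2062: Mon/Fri  2063: Tue/Sat  2064: Wed/Mon  2065: Fri/Tue  2066: Sat/Wed  2067: Sun/Thu ✓  2068: Mon/Sat  …(5 more)…  2074: Tue/Sat  2075: Wed/Sun  2076: Thu/Tue  2077: Sat/Wed  2078: Sun/Thu ✓  2079: Mon/Fri  2080: Tue/Sun  2081: Thu/Mon  2082: Fri/Tue  2083: Sat/Wed  2084: Sun/Fri  2085: Tue/Sat  2086: Wed/Sun  2087: Thu/Mon
Both conditions hold in: 2061, 2067, 2078 — 3.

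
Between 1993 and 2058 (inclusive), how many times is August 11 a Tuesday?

Track August 11's weekday year by year (advancing +1, or +2 across a Feb 29):
  1993: Wed  1994: Thu (+1)  1995: Fri (+1)  1996: Sun (+2)  1997: Mon (+1)
  1998: Tue (+1) ✓  1999: Wed (+1)  2000: Fri (+2)  2001: Sat (+1)  2002: Sun (+1)
  2003: Mon (+1)  2004: Wed (+2)  2005: Thu (+1)  2006: Fri (+1)  … (38 more years) …
  2045: Fri (+1)  2046: Sat (+1)  2047: Sun (+1)  2048: Tue (+2) ✓  2049: Wed (+1)
  2050: Thu (+1)  2051: Fri (+1)  2052: Sun (+2)  2053: Mon (+1)  2054: Tue (+1) ✓
  2055: Wed (+1)  2056: Fri (+2)  2057: Sat (+1)  2058: Sun (+1)
Tuesday years: 1998, 2009, 2015, 2020, 2026, 2037, 2043, 2048, 2054 — 9 in total.

9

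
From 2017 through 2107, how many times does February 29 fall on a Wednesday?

Leap years in 2017–2107: 21 of them.
Feb 29 weekday advances by 5 (mod 7) from one leap year to the next four years later (or differs when a century non-leap intervenes).
Leap-day weekdays: 2020:Sat 2024:Thu 2028:Tue 2032:Sun 2036:Fri 2040:Wed✓ 2044:Mon 2048:Sat 2052:Thu 2056:Tue 2060:Sun 2064:Fri 2068:Wed✓ 2072:Mon 2076:Sat 2080:Thu 2084:Tue 2088:Sun 2092:Fri 2096:Wed✓ 2104:Fri
Wednesday: 2040, 2068, 2096 → 3.

3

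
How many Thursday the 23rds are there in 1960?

1

Check the 23rd of each month of 1960: Jan 23: Sat, Feb 23: Tue, Mar 23: Wed, Apr 23: Sat, May 23: Mon, Jun 23: Thu, Jul 23: Sat, Aug 23: Tue, Sep 23: Fri, Oct 23: Sun, Nov 23: Wed, Dec 23: Fri.
Thursday occurs in June — 1 month.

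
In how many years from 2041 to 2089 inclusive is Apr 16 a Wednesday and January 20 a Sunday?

Check each year's weekday for Apr 16 and January 20:
  2041: Tue/Sun  2042: Wed/Mon  2043: Thu/Tue  2044: Sat/Wed  2045: Sun/Fri  2046: Mon/Sat  2047: Tue/Sun  2048: Thu/Mon  2049: Fri/Wed  2050: Sat/Thu  2051: Sun/Fri  2052: Tue/Sat  2053: Wed/Mon  2054: Thu/Tue  …(21 more)…  2076: Thu/Mon  2077: Fri/Wed  2078: Sat/Thu  2079: Sun/Fri  2080: Tue/Sat  2081: Wed/Mon  2082: Thu/Tue  2083: Fri/Wed  2084: Sun/Thu  2085: Mon/Sat  2086: Tue/Sun  2087: Wed/Mon  2088: Fri/Tue  2089: Sat/Thu
Both conditions hold in: 2064 — 1.

1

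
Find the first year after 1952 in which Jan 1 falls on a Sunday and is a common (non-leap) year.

Jan 1 advances by 2 weekdays after a leap year and by 1 after a common year.
1952: Jan 1 is Tuesday (leap).
1953: Thursday
1954: Friday
1955: Saturday
1956: Sunday (leap)
1957: Tuesday
1958: Wednesday
1959: Thursday
1960: Friday (leap)
1961: Sunday
1961 begins on a Sunday and is a common year.

1961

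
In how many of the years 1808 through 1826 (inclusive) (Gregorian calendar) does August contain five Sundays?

August has 31 days; it has five Sundays when Sunday falls among the first (month-length − 28) days — i.e. when August 1 is one of Sunday/Saturday/Friday.
August 1 by year: 1808:Mon 1809:Tue 1810:Wed 1811:Thu 1812:Sat✓ 1813:Sun✓ 1814:Mon 1815:Tue 1816:Thu 1817:Fri✓ 1818:Sat✓ 1819:Sun✓ 1820:Tue 1821:Wed 1822:Thu 1823:Fri✓ 1824:Sun✓ 1825:Mon 1826:Tue
Years with five Sundays: 1812, 1813, 1817, 1818, 1819, 1823, 1824 → 7.

7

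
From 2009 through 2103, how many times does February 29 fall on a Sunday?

Leap years in 2009–2103: 22 of them.
Feb 29 weekday advances by 5 (mod 7) from one leap year to the next four years later (or differs when a century non-leap intervenes).
Leap-day weekdays: 2012:Wed 2016:Mon 2020:Sat 2024:Thu 2028:Tue 2032:Sun✓ 2036:Fri 2040:Wed 2044:Mon 2048:Sat 2052:Thu 2056:Tue 2060:Sun✓ 2064:Fri 2068:Wed 2072:Mon 2076:Sat 2080:Thu 2084:Tue 2088:Sun✓ 2092:Fri 2096:Wed
Sunday: 2032, 2060, 2088 → 3.

3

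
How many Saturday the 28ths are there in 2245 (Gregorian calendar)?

1

Check the 28th of each month of 2245: Jan 28: Tue, Feb 28: Fri, Mar 28: Fri, Apr 28: Mon, May 28: Wed, Jun 28: Sat, Jul 28: Mon, Aug 28: Thu, Sep 28: Sun, Oct 28: Tue, Nov 28: Fri, Dec 28: Sun.
Saturday occurs in June — 1 month.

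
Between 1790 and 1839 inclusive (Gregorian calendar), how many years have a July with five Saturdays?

July has 31 days; it has five Saturdays when Saturday falls among the first (month-length − 28) days — i.e. when July 1 is one of Saturday/Friday/Thursday.
July 1 by year: 1790:Thu✓ 1791:Fri✓ 1792:Sun 1793:Mon 1794:Tue 1795:Wed 1796:Fri✓ 1797:Sat✓ 1798:Sun 1799:Mon 1800:Tue 1801:Wed 1802:Thu✓ 1803:Fri✓ 1804:Sun …(20 more)… 1825:Fri✓ 1826:Sat✓ 1827:Sun 1828:Tue 1829:Wed 1830:Thu✓ 1831:Fri✓ 1832:Sun 1833:Mon 1834:Tue 1835:Wed 1836:Fri✓ 1837:Sat✓ 1838:Sun 1839:Mon
Years with five Saturdays: 1790, 1791, 1796, 1797, 1802, 1803, 1808, 1809, 1813, 1814, 1815, 1819, 1820, 1824, 1825, 1826, 1830, 1831, 1836, 1837 → 20.

20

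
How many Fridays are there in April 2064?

April 2064 has 30 days and begins on Tuesday.
The first Friday is April 4.
Fridays fall on 4, 11, 18, 25 — that's 4.

4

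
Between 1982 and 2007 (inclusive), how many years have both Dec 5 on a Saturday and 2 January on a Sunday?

Check each year's weekday for Dec 5 and 2 January:
  1982: Sun/Sat  1983: Mon/Sun  1984: Wed/Mon  1985: Thu/Wed  1986: Fri/Thu  1987: Sat/Fri  1988: Mon/Sat  1989: Tue/Mon  1990: Wed/Tue  1991: Thu/Wed  1992: Sat/Thu  1993: Sun/Sat  1994: Mon/Sun  1995: Tue/Mon  1996: Thu/Tue  1997: Fri/Thu  1998: Sat/Fri  1999: Sun/Sat  2000: Tue/Sun  2001: Wed/Tue  2002: Thu/Wed  2003: Fri/Thu  2004: Sun/Fri  2005: Mon/Sun  2006: Tue/Mon  2007: Wed/Tue
Both conditions hold in: no year — 0.

0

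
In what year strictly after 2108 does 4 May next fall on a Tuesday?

From one year to the next, a fixed date's weekday advances by 1, or by 2 when a Feb 29 lies between the two dates.
2108: May 4 is Friday.
2109: Saturday (+1)
2110: Sunday (+1)
2111: Monday (+1)
2112: Wednesday (+2)
2113: Thursday (+1)
2114: Friday (+1)
2115: Saturday (+1)
2116: Monday (+2)
2117: Tuesday (+1)
4 May falls on a Tuesday in 2117.

2117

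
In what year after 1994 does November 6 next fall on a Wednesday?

1996

From one year to the next, a fixed date's weekday advances by 1, or by 2 when a Feb 29 lies between the two dates.
1994: November 6 is Sunday.
1995: Monday (+1)
1996: Wednesday (+2)
November 6 falls on a Wednesday in 1996.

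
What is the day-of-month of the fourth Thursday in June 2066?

24

June 1, 2066 is a Tuesday, so the first Thursday is the 3rd.
The fourth Thursday is 3 + 21 = 24.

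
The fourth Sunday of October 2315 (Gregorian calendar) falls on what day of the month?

October 1, 2315 is a Friday, so the first Sunday is the 3rd.
The fourth Sunday is 3 + 21 = 24.

24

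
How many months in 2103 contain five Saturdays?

4

A month of length L has five Saturdays iff its first Saturday is on day ≤ L−28 (so day 1–3 in a 31-day month, 1–2 in a 30-day month, day 1 in a leap February).
Checking each month of 2103: Jan starts Mon (31d); Feb starts Thu (28d); Mar starts Thu (31d) ✓; Apr starts Sun (30d); May starts Tue (31d); Jun starts Fri (30d) ✓; Jul starts Sun (31d); Aug starts Wed (31d); Sep starts Sat (30d) ✓; Oct starts Mon (31d); Nov starts Thu (30d); Dec starts Sat (31d) ✓.
Five-Saturday months: March, June, September, December → 4.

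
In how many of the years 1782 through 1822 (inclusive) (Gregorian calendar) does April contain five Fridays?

April has 30 days; it has five Fridays when Friday falls among the first (month-length − 28) days — i.e. when April 1 is one of Friday/Thursday.
April 1 by year: 1782:Mon 1783:Tue 1784:Thu✓ 1785:Fri✓ 1786:Sat 1787:Sun 1788:Tue 1789:Wed 1790:Thu✓ 1791:Fri✓ 1792:Sun 1793:Mon 1794:Tue 1795:Wed 1796:Fri✓ …(11 more)… 1808:Fri✓ 1809:Sat 1810:Sun 1811:Mon 1812:Wed 1813:Thu✓ 1814:Fri✓ 1815:Sat 1816:Mon 1817:Tue 1818:Wed 1819:Thu✓ 1820:Sat 1821:Sun 1822:Mon
Years with five Fridays: 1784, 1785, 1790, 1791, 1796, 1802, 1803, 1808, 1813, 1814, 1819 → 11.

11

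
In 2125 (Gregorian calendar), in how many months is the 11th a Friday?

Check the 11th of each month of 2125: Jan 11: Thu, Feb 11: Sun, Mar 11: Sun, Apr 11: Wed, May 11: Fri, Jun 11: Mon, Jul 11: Wed, Aug 11: Sat, Sep 11: Tue, Oct 11: Thu, Nov 11: Sun, Dec 11: Tue.
Friday occurs in May — 1 month.

1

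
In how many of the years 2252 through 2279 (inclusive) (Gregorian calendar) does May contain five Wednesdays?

12

May has 31 days; it has five Wednesdays when Wednesday falls among the first (month-length − 28) days — i.e. when May 1 is one of Wednesday/Tuesday/Monday.
May 1 by year: 2252:Sat 2253:Sun 2254:Mon✓ 2255:Tue✓ 2256:Thu 2257:Fri 2258:Sat 2259:Sun 2260:Tue✓ 2261:Wed✓ 2262:Thu 2263:Fri 2264:Sun 2265:Mon✓ 2266:Tue✓ 2267:Wed✓ 2268:Fri 2269:Sat 2270:Sun 2271:Mon✓ 2272:Wed✓ 2273:Thu 2274:Fri 2275:Sat 2276:Mon✓ 2277:Tue✓ 2278:Wed✓ 2279:Thu
Years with five Wednesdays: 2254, 2255, 2260, 2261, 2265, 2266, 2267, 2271, 2272, 2276, 2277, 2278 → 12.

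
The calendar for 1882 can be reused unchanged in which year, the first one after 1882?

1893

Two years share a calendar iff Jan 1 falls on the same weekday and both are leap or both are common. 1882: Jan 1 is Sunday, common year.
1883: Jan 1 Monday, common
1884: Jan 1 Tuesday, leap
1885: Jan 1 Thursday, common
1886: Jan 1 Friday, common
1887: Jan 1 Saturday, common
1888: Jan 1 Sunday, leap
1889: Jan 1 Tuesday, common
1890: Jan 1 Wednesday, common
1891: Jan 1 Thursday, common
1892: Jan 1 Friday, leap
1893: Jan 1 Sunday, common
1893 matches on both conditions.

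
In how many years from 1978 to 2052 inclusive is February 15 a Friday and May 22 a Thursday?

Check each year's weekday for February 15 and May 22:
  1978: Wed/Mon  1979: Thu/Tue  1980: Fri/Thu ✓  1981: Sun/Fri  1982: Mon/Sat  1983: Tue/Sun  1984: Wed/Tue  1985: Fri/Wed  1986: Sat/Thu  1987: Sun/Fri  1988: Mon/Sun  1989: Wed/Mon  1990: Thu/Tue  1991: Fri/Wed  …(47 more)…  2039: Tue/Sun  2040: Wed/Tue  2041: Fri/Wed  2042: Sat/Thu  2043: Sun/Fri  2044: Mon/Sun  2045: Wed/Mon  2046: Thu/Tue  2047: Fri/Wed  2048: Sat/Fri  2049: Mon/Sat  2050: Tue/Sun  2051: Wed/Mon  2052: Thu/Wed
Both conditions hold in: 1980, 2008, 2036 — 3.

3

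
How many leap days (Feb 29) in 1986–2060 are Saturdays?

3

Leap years in 1986–2060: 19 of them.
Feb 29 weekday advances by 5 (mod 7) from one leap year to the next four years later (or differs when a century non-leap intervenes).
Leap-day weekdays: 1988:Mon 1992:Sat✓ 1996:Thu 2000:Tue 2004:Sun 2008:Fri 2012:Wed 2016:Mon 2020:Sat✓ 2024:Thu 2028:Tue 2032:Sun 2036:Fri 2040:Wed 2044:Mon 2048:Sat✓ 2052:Thu 2056:Tue 2060:Sun
Saturday: 1992, 2020, 2048 → 3.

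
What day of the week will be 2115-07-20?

January 1, 2115 is a Tuesday.
July 20 is day 201 of the year, i.e. 200 days after Jan 1.
200 mod 7 = 4, so advance 4 weekdays from Tuesday: Saturday.

Saturday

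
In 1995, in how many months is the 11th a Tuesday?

2

Check the 11th of each month of 1995: Jan 11: Wed, Feb 11: Sat, Mar 11: Sat, Apr 11: Tue, May 11: Thu, Jun 11: Sun, Jul 11: Tue, Aug 11: Fri, Sep 11: Mon, Oct 11: Wed, Nov 11: Sat, Dec 11: Mon.
Tuesday occurs in April, July — 2 months.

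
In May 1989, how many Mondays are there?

5

May 1989 has 31 days and begins on Monday.
The first Monday is May 1.
Mondays fall on 1, 8, 15, 22, 29 — that's 5.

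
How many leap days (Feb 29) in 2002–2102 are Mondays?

Leap years in 2002–2102: 24 of them.
Feb 29 weekday advances by 5 (mod 7) from one leap year to the next four years later (or differs when a century non-leap intervenes).
Leap-day weekdays: 2004:Sun 2008:Fri 2012:Wed 2016:Mon✓ 2020:Sat 2024:Thu 2028:Tue 2032:Sun 2036:Fri 2040:Wed 2044:Mon✓ 2048:Sat 2052:Thu 2056:Tue 2060:Sun 2064:Fri 2068:Wed 2072:Mon✓ 2076:Sat 2080:Thu 2084:Tue 2088:Sun 2092:Fri 2096:Wed
Monday: 2016, 2044, 2072 → 3.

3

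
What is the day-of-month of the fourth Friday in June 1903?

26

June 1, 1903 is a Monday, so the first Friday is the 5th.
The fourth Friday is 5 + 21 = 26.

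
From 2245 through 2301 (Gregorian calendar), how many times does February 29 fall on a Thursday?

Leap years in 2245–2301: 13 of them.
Feb 29 weekday advances by 5 (mod 7) from one leap year to the next four years later (or differs when a century non-leap intervenes).
Leap-day weekdays: 2248:Tue 2252:Sun 2256:Fri 2260:Wed 2264:Mon 2268:Sat 2272:Thu✓ 2276:Tue 2280:Sun 2284:Fri 2288:Wed 2292:Mon 2296:Sat
Thursday: 2272 → 1.

1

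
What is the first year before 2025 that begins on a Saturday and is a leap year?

Jan 1 advances by 2 weekdays after a leap year and by 1 after a common year.
2025: Jan 1 is Wednesday.
2024: Monday (leap)
2023: Sunday
2022: Saturday
2021: Friday
2020: Wednesday (leap)
2019: Tuesday
2018: Monday
2017: Sunday
2016: Friday (leap)
2015: Thursday
2014: Wednesday
2013: Tuesday
2012: Sunday (leap)
2011: Saturday
2010: Friday
2009: Thursday
2008: Tuesday (leap)
2007: Monday
2006: Sunday
2005: Saturday
2004: Thursday (leap)
2003: Wednesday
2002: Tuesday
2001: Monday
2000: Saturday (leap)
2000 begins on a Saturday and is a leap year.

2000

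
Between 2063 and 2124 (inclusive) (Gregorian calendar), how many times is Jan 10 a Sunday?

Track Jan 10's weekday year by year (advancing +1, or +2 across a Feb 29):
  2063: Wed  2064: Thu (+1)  2065: Sat (+2)  2066: Sun (+1) ✓  2067: Mon (+1)
  2068: Tue (+1)  2069: Thu (+2)  2070: Fri (+1)  2071: Sat (+1)  2072: Sun (+1) ✓
  2073: Tue (+2)  2074: Wed (+1)  2075: Thu (+1)  2076: Fri (+1)  … (34 more years) …
  2111: Sat (+1)  2112: Sun (+1) ✓  2113: Tue (+2)  2114: Wed (+1)  2115: Thu (+1)
  2116: Fri (+1)  2117: Sun (+2) ✓  2118: Mon (+1)  2119: Tue (+1)  2120: Wed (+1)
  2121: Fri (+2)  2122: Sat (+1)  2123: Sun (+1) ✓  2124: Mon (+1)
Sunday years: 2066, 2072, 2077, 2083, 2094, 2100, 2106, 2112, 2117, 2123 — 10 in total.

10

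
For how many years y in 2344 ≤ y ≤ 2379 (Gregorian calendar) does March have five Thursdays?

17

March has 31 days; it has five Thursdays when Thursday falls among the first (month-length − 28) days — i.e. when March 1 is one of Thursday/Wednesday/Tuesday.
March 1 by year: 2344:Wed✓ 2345:Thu✓ 2346:Fri 2347:Sat 2348:Mon 2349:Tue✓ 2350:Wed✓ 2351:Thu✓ 2352:Sat 2353:Sun 2354:Mon 2355:Tue✓ 2356:Thu✓ 2357:Fri 2358:Sat …(6 more)… 2365:Mon 2366:Tue✓ 2367:Wed✓ 2368:Fri 2369:Sat 2370:Sun 2371:Mon 2372:Wed✓ 2373:Thu✓ 2374:Fri 2375:Sat 2376:Mon 2377:Tue✓ 2378:Wed✓ 2379:Thu✓
Years with five Thursdays: 2344, 2345, 2349, 2350, 2351, 2355, 2356, 2360, 2361, 2362, 2366, 2367, 2372, 2373, 2377, 2378, 2379 → 17.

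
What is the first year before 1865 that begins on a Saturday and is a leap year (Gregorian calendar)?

Jan 1 advances by 2 weekdays after a leap year and by 1 after a common year.
1865: Jan 1 is Sunday.
1864: Friday (leap)
1863: Thursday
1862: Wednesday
1861: Tuesday
1860: Sunday (leap)
1859: Saturday
1858: Friday
1857: Thursday
1856: Tuesday (leap)
1855: Monday
1854: Sunday
1853: Saturday
1852: Thursday (leap)
1851: Wednesday
1850: Tuesday
1849: Monday
1848: Saturday (leap)
1848 begins on a Saturday and is a leap year.

1848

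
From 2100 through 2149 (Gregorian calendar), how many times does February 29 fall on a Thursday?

2

Leap years in 2100–2149: 12 of them.
Feb 29 weekday advances by 5 (mod 7) from one leap year to the next four years later (or differs when a century non-leap intervenes).
Leap-day weekdays: 2104:Fri 2108:Wed 2112:Mon 2116:Sat 2120:Thu✓ 2124:Tue 2128:Sun 2132:Fri 2136:Wed 2140:Mon 2144:Sat 2148:Thu✓
Thursday: 2120, 2148 → 2.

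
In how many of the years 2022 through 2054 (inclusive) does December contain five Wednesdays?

December has 31 days; it has five Wednesdays when Wednesday falls among the first (month-length − 28) days — i.e. when December 1 is one of Wednesday/Tuesday/Monday.
December 1 by year: 2022:Thu 2023:Fri 2024:Sun 2025:Mon✓ 2026:Tue✓ 2027:Wed✓ 2028:Fri 2029:Sat 2030:Sun 2031:Mon✓ 2032:Wed✓ 2033:Thu 2034:Fri 2035:Sat 2036:Mon✓ …(3 more)… 2040:Sat 2041:Sun 2042:Mon✓ 2043:Tue✓ 2044:Thu 2045:Fri 2046:Sat 2047:Sun 2048:Tue✓ 2049:Wed✓ 2050:Thu 2051:Fri 2052:Sun 2053:Mon✓ 2054:Tue✓
Years with five Wednesdays: 2025, 2026, 2027, 2031, 2032, 2036, 2037, 2038, 2042, 2043, 2048, 2049, 2053, 2054 → 14.

14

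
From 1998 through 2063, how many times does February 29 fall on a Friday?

2

Leap years in 1998–2063: 16 of them.
Feb 29 weekday advances by 5 (mod 7) from one leap year to the next four years later (or differs when a century non-leap intervenes).
Leap-day weekdays: 2000:Tue 2004:Sun 2008:Fri✓ 2012:Wed 2016:Mon 2020:Sat 2024:Thu 2028:Tue 2032:Sun 2036:Fri✓ 2040:Wed 2044:Mon 2048:Sat 2052:Thu 2056:Tue 2060:Sun
Friday: 2008, 2036 → 2.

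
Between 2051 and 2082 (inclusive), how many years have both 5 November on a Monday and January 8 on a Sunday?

1

Check each year's weekday for 5 November and January 8:
  2051: Sun/Sun  2052: Tue/Mon  2053: Wed/Wed  2054: Thu/Thu  2055: Fri/Fri  2056: Sun/Sat  2057: Mon/Mon  2058: Tue/Tue  2059: Wed/Wed  2060: Fri/Thu  2061: Sat/Sat  2062: Sun/Sun  2063: Mon/Mon  2064: Wed/Tue  …(4 more)…  2069: Tue/Tue  2070: Wed/Wed  2071: Thu/Thu  2072: Sat/Fri  2073: Sun/Sun  2074: Mon/Mon  2075: Tue/Tue  2076: Thu/Wed  2077: Fri/Fri  2078: Sat/Sat  2079: Sun/Sun  2080: Tue/Mon  2081: Wed/Wed  2082: Thu/Thu
Both conditions hold in: 2068 — 1.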